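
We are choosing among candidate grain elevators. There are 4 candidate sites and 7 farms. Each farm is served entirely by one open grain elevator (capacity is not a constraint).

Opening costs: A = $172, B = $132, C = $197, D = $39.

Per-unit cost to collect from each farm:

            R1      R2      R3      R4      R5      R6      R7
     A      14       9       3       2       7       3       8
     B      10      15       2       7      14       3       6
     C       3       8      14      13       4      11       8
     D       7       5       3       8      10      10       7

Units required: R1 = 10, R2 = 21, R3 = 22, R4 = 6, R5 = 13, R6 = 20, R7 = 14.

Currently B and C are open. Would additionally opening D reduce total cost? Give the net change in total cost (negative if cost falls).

Current service cost with {B, C}: 480.
Adding D: each farm re-picks its cheapest; new service cost 417, saving 63.
Extra fixed cost: 39. Net change = 39 − 63 = -24.
(Totals: 809 → 785.)

Yes — net change −24 (cost falls by 24).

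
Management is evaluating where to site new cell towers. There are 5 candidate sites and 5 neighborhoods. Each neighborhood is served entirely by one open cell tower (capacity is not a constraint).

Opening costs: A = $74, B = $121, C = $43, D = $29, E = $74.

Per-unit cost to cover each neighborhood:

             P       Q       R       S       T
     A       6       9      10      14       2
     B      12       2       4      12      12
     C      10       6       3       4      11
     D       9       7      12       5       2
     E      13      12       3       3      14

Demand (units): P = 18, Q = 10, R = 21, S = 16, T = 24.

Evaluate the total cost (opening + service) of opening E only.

Each neighborhood is assigned to its cheapest site among the open ones.
{E}: P→E 13·18=234, Q→E 12·10=120, R→E 3·21=63, S→E 3·16=48, T→E 14·24=336. Service 801; fixed 74; total 875.

Total cost: 875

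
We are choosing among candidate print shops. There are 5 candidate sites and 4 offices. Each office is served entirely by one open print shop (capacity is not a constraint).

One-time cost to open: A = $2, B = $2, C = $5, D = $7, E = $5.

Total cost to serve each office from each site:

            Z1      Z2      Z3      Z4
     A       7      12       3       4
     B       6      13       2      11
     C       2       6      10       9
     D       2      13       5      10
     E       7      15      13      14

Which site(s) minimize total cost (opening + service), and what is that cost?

Open A and C; minimum total cost 22.

For any fixed open set, each office goes to its cheapest open site; total = fixed + service.
{A, C}: Z1→C 2, Z2→C 6, Z3→A 3, Z4→A 4. Service 15; fixed 7; total 22.
{A, B, C}: service 14 + fixed 9 = 23
{B, C}: service 19 + fixed 7 = 26
{A, B, C, D, E}: service 14 + fixed 21 = 35
No other subset beats 22.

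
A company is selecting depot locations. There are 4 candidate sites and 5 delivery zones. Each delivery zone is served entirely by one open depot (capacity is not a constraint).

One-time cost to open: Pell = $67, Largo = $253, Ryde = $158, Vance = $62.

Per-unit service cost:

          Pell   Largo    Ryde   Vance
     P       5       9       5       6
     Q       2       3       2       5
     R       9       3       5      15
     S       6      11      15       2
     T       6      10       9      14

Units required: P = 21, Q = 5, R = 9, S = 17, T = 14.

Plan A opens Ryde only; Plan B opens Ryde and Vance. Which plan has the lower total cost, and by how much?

Plan B is cheaper by 159.

Plan A: {Ryde}: P→Ryde 5·21=105, Q→Ryde 2·5=10, R→Ryde 5·9=45, S→Ryde 15·17=255, T→Ryde 9·14=126. Service 541; fixed 158; total 699.
Plan B: {Ryde, Vance}: P→Ryde 5·21=105, Q→Ryde 2·5=10, R→Ryde 5·9=45, S→Vance 2·17=34, T→Ryde 9·14=126. Service 320; fixed 220; total 540.
Difference: |699 − 540| = 159.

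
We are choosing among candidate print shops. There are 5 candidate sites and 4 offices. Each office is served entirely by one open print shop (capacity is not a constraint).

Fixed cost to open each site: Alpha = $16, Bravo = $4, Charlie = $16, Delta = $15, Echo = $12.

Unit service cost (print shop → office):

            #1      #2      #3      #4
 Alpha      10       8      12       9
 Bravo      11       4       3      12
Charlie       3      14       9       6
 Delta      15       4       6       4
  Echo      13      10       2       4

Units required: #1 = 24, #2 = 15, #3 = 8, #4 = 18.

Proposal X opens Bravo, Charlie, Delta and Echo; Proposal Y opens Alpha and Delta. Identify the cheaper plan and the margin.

Proposal X: {Bravo, Charlie, Delta, Echo}: #1→Charlie 3·24=72, #2→Bravo 4·15=60, #3→Echo 2·8=16, #4→Delta 4·18=72. Service 220; fixed 47; total 267.
Proposal Y: {Alpha, Delta}: #1→Alpha 10·24=240, #2→Delta 4·15=60, #3→Delta 6·8=48, #4→Delta 4·18=72. Service 420; fixed 31; total 451.
Difference: |267 − 451| = 184.

Proposal X is cheaper by 184.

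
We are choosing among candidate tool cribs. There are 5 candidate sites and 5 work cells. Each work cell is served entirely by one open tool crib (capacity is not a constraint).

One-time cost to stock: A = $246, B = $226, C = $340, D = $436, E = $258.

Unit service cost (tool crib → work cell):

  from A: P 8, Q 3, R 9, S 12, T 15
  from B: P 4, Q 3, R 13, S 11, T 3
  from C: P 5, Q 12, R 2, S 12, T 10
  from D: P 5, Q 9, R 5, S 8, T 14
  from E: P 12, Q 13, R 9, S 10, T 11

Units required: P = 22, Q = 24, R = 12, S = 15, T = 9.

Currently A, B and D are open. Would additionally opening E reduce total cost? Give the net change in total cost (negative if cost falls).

No — net change +258 (cost rises by 258).

Current service cost with {A, B, D}: 367.
Adding E: each work cell re-picks its cheapest; new service cost 367, saving 0.
Extra fixed cost: 258. Net change = 258 − 0 = 258.
(Totals: 1275 → 1533.)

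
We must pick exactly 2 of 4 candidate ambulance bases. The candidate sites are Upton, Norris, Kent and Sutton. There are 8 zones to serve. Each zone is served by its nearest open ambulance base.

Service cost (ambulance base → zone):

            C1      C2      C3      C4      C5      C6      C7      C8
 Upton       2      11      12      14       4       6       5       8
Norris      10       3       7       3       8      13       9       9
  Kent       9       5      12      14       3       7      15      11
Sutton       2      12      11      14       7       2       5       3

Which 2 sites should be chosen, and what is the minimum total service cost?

With exactly 2 open, each zone uses its cheapest among the chosen.
{Norris, Sutton}: C1→Sutton 2, C2→Norris 3, C3→Norris 7, C4→Norris 3, C5→Sutton 7, C6→Sutton 2, C7→Sutton 5, C8→Sutton 3. Service cost 32.
{Upton, Norris}: service cost 38
{Kent, Sutton}: service cost 45
Among all 6 size-2 choices, {Norris, Sutton} is lowest.

Choose Norris and Sutton; total service cost 32.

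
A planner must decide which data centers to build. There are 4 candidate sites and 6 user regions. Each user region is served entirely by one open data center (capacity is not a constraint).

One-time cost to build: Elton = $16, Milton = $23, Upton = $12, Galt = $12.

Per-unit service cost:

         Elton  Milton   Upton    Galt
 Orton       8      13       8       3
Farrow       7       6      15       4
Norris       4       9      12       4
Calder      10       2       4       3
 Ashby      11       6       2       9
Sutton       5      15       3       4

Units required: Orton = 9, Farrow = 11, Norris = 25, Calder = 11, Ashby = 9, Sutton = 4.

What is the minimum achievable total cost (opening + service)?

For any fixed open set, each user region goes to its cheapest open site; total = fixed + service.
{Upton, Galt}: Orton→Galt 3·9=27, Farrow→Galt 4·11=44, Norris→Galt 4·25=100, Calder→Galt 3·11=33, Ashby→Upton 2·9=18, Sutton→Upton 3·4=12. Service 234; fixed 24; total 258.
{Milton, Upton, Galt}: service 223 + fixed 47 = 270
{Elton, Upton, Galt}: service 234 + fixed 40 = 274
{Elton, Milton, Upton, Galt}: Orton→Galt 3·9=27, Farrow→Galt 4·11=44, Norris→Elton 4·25=100, Calder→Milton 2·11=22, Ashby→Upton 2·9=18, Sutton→Upton 3·4=12. Service 223; fixed 63; total 286.
No other subset beats 258.

Minimum total cost: 258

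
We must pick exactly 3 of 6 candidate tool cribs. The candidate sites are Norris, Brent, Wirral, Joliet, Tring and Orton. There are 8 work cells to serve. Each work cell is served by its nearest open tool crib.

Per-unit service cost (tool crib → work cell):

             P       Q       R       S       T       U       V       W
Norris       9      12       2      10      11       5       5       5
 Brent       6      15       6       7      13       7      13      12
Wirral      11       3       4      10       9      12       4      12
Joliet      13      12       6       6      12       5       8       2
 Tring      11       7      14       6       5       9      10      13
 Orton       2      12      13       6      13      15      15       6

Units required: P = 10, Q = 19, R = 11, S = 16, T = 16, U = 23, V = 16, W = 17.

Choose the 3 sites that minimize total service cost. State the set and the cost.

With exactly 3 open, each work cell uses its cheapest among the chosen.
{Wirral, Joliet, Orton}: P→Orton 2·10=20, Q→Wirral 3·19=57, R→Wirral 4·11=44, S→Joliet 6·16=96, T→Wirral 9·16=144, U→Joliet 5·23=115, V→Wirral 4·16=64, W→Joliet 2·17=34. Service cost 574.
{Wirral, Joliet, Tring}: service cost 600
{Norris, Wirral, Orton}: service cost 603
Among all 20 size-3 choices, {Wirral, Joliet, Orton} is lowest.

Choose Wirral, Joliet and Orton; total service cost 574.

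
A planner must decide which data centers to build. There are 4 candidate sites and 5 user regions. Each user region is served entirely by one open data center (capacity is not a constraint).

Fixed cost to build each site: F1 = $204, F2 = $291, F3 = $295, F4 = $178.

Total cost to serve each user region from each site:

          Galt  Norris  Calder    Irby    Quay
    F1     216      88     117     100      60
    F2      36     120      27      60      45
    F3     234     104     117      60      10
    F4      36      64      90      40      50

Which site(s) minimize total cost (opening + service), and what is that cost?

Open F4 only; minimum total cost 458.

For any fixed open set, each user region goes to its cheapest open site; total = fixed + service.
{F4}: Galt→F4 36, Norris→F4 64, Calder→F4 90, Irby→F4 40, Quay→F4 50. Service 280; fixed 178; total 458.
{F2}: service 288 + fixed 291 = 579
{F1, F4}: service 280 + fixed 382 = 662
{F1, F2, F3, F4}: service 177 + fixed 968 = 1145
(All 15 nonempty subsets were checked; F4 only is lowest.)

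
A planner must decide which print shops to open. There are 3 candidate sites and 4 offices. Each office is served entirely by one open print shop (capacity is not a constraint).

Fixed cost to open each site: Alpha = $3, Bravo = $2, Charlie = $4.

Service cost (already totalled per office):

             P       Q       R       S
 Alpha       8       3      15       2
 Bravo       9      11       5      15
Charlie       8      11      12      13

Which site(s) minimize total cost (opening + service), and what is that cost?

For any fixed open set, each office goes to its cheapest open site; total = fixed + service.
{Alpha, Bravo}: P→Alpha 8, Q→Alpha 3, R→Bravo 5, S→Alpha 2. Service 18; fixed 5; total 23.
{Alpha, Bravo, Charlie}: P→Alpha 8, Q→Alpha 3, R→Bravo 5, S→Alpha 2. Service 18; fixed 9; total 27.
{Alpha}: service 28 + fixed 3 = 31
{Bravo}: P→Bravo 9, Q→Bravo 11, R→Bravo 5, S→Bravo 15. Service 40; fixed 2; total 42.
(All 7 nonempty subsets were checked; Alpha and Bravo is lowest.)

Open Alpha and Bravo; minimum total cost 23.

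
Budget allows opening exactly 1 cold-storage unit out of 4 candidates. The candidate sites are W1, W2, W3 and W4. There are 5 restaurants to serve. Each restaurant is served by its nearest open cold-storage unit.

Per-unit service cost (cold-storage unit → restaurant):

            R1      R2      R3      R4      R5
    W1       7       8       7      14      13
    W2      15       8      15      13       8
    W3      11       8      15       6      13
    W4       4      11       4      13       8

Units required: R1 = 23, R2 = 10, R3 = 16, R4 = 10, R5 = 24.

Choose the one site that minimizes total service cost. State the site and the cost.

With exactly 1 open, each restaurant uses its cheapest among the chosen.
{W4}: R1→W4 4·23=92, R2→W4 11·10=110, R3→W4 4·16=64, R4→W4 13·10=130, R5→W4 8·24=192. Service cost 588.
{W1}: service cost 805
{W3}: service cost 945
Among all 4 size-1 choices, {W4} is lowest.

Choose W4 only; total service cost 588.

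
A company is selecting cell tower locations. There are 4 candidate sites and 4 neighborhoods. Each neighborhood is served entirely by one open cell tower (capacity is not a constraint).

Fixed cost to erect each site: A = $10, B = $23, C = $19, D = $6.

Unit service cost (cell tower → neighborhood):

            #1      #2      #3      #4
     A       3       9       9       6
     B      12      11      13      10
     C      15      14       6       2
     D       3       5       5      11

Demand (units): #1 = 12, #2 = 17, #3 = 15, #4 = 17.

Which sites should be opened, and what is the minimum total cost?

Open C and D; minimum total cost 255.

For any fixed open set, each neighborhood goes to its cheapest open site; total = fixed + service.
{C, D}: #1→D 3·12=36, #2→D 5·17=85, #3→D 5·15=75, #4→C 2·17=34. Service 230; fixed 25; total 255.
{A, C, D}: service 230 + fixed 35 = 265
{B, C, D}: #1→D 3·12=36, #2→D 5·17=85, #3→D 5·15=75, #4→C 2·17=34. Service 230; fixed 48; total 278.
{A, B, C, D}: service 230 + fixed 58 = 288
No other subset beats 255.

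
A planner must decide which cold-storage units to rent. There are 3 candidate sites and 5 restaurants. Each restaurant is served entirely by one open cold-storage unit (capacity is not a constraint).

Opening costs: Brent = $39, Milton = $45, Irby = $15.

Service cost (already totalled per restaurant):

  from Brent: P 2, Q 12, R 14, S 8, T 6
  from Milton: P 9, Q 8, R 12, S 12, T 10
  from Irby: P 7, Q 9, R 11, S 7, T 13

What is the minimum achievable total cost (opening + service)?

Minimum total cost: 62

For any fixed open set, each restaurant goes to its cheapest open site; total = fixed + service.
{Irby}: P→Irby 7, Q→Irby 9, R→Irby 11, S→Irby 7, T→Irby 13. Service 47; fixed 15; total 62.
{Brent}: service 42 + fixed 39 = 81
{Brent, Irby}: service 35 + fixed 54 = 89
{Brent, Milton, Irby}: P→Brent 2, Q→Milton 8, R→Irby 11, S→Irby 7, T→Brent 6. Service 34; fixed 99; total 133.
(All 7 nonempty subsets were checked; Irby only is lowest.)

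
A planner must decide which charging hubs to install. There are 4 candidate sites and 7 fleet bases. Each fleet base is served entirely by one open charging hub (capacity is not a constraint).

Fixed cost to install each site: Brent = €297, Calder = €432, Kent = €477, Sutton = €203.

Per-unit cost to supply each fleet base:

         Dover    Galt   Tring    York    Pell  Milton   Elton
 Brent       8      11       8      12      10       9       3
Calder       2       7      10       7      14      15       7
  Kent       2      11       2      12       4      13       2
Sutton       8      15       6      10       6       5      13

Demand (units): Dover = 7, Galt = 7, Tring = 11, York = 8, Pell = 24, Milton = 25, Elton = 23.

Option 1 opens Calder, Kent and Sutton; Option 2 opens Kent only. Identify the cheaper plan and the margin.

Option 2 is cheaper by 367.

Option 1: {Calder, Kent, Sutton}: Dover→Calder 2·7=14, Galt→Calder 7·7=49, Tring→Kent 2·11=22, York→Calder 7·8=56, Pell→Kent 4·24=96, Milton→Sutton 5·25=125, Elton→Kent 2·23=46. Service 408; fixed 1112; total 1520.
Option 2: {Kent}: Dover→Kent 2·7=14, Galt→Kent 11·7=77, Tring→Kent 2·11=22, York→Kent 12·8=96, Pell→Kent 4·24=96, Milton→Kent 13·25=325, Elton→Kent 2·23=46. Service 676; fixed 477; total 1153.
Difference: |1520 − 1153| = 367.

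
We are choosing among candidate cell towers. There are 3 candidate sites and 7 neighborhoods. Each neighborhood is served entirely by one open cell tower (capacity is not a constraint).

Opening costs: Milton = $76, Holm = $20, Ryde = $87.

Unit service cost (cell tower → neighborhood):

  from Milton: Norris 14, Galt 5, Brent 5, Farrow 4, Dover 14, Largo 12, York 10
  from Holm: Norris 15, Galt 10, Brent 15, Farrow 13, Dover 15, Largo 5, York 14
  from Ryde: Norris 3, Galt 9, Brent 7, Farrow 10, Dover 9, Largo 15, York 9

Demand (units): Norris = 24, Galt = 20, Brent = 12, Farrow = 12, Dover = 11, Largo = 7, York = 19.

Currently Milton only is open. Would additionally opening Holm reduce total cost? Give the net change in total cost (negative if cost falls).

Yes — net change −29 (cost falls by 29).

Current service cost with {Milton}: 972.
Adding Holm: each neighborhood re-picks its cheapest; new service cost 923, saving 49.
Extra fixed cost: 20. Net change = 20 − 49 = -29.
(Totals: 1048 → 1019.)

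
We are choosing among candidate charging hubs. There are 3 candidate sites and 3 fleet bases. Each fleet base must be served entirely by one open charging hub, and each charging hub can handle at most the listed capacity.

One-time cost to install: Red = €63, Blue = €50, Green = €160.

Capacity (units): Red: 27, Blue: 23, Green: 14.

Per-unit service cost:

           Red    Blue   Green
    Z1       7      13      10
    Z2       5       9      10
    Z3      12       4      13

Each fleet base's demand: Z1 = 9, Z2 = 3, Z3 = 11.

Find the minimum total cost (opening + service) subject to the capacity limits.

Open {Red, Blue}: Z1→Red 7·9=63, Z2→Red 5·3=15, Z3→Blue 4·11=44.
Loads: Red carries 12/27, Blue carries 11/23. Service 122; fixed 113; total 235.
Next best feasible plan costs 238.

Minimum total cost: 235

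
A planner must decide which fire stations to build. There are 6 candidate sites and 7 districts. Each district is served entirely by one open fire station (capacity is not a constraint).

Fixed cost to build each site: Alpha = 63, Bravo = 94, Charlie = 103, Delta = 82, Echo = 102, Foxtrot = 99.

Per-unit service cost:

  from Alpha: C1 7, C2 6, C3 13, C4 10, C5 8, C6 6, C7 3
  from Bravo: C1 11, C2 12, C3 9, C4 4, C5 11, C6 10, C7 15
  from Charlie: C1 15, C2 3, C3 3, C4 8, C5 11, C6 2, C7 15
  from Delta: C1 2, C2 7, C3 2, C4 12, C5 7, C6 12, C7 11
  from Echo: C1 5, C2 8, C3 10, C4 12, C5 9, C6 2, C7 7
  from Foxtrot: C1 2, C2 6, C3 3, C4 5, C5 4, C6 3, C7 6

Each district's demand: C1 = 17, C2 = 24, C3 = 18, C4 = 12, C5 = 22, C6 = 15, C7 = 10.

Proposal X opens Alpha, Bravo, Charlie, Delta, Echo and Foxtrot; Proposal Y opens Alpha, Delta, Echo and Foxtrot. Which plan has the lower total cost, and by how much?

Proposal X: {Alpha, Bravo, Charlie, Delta, Echo, Foxtrot}: C1→Delta 2·17=34, C2→Charlie 3·24=72, C3→Delta 2·18=36, C4→Bravo 4·12=48, C5→Foxtrot 4·22=88, C6→Charlie 2·15=30, C7→Alpha 3·10=30. Service 338; fixed 543; total 881.
Proposal Y: {Alpha, Delta, Echo, Foxtrot}: C1→Delta 2·17=34, C2→Alpha 6·24=144, C3→Delta 2·18=36, C4→Foxtrot 5·12=60, C5→Foxtrot 4·22=88, C6→Echo 2·15=30, C7→Alpha 3·10=30. Service 422; fixed 346; total 768.
Difference: |881 − 768| = 113.

Proposal Y is cheaper by 113.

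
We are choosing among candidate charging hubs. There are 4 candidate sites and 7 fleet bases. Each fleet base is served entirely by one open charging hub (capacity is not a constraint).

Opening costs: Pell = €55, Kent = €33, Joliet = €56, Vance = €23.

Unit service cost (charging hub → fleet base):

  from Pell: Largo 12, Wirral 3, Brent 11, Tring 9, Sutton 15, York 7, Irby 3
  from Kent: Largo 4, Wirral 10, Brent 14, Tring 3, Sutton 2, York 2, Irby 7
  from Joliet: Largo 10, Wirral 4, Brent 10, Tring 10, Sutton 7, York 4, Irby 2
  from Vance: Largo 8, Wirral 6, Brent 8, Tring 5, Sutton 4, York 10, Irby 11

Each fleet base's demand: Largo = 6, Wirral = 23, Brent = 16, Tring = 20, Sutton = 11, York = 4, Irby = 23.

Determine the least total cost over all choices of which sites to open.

For any fixed open set, each fleet base goes to its cheapest open site; total = fixed + service.
{Pell, Kent, Vance}: Largo→Kent 4·6=24, Wirral→Pell 3·23=69, Brent→Vance 8·16=128, Tring→Kent 3·20=60, Sutton→Kent 2·11=22, York→Kent 2·4=8, Irby→Pell 3·23=69. Service 380; fixed 111; total 491.
{Kent, Joliet, Vance}: Largo→Kent 4·6=24, Wirral→Joliet 4·23=92, Brent→Vance 8·16=128, Tring→Kent 3·20=60, Sutton→Kent 2·11=22, York→Kent 2·4=8, Irby→Joliet 2·23=46. Service 380; fixed 112; total 492.
{Kent, Joliet}: Largo→Kent 4·6=24, Wirral→Joliet 4·23=92, Brent→Joliet 10·16=160, Tring→Kent 3·20=60, Sutton→Kent 2·11=22, York→Kent 2·4=8, Irby→Joliet 2·23=46. Service 412; fixed 89; total 501.
{Pell, Kent, Joliet, Vance}: service 357 + fixed 167 = 524
No other subset beats 491.

Minimum total cost: 491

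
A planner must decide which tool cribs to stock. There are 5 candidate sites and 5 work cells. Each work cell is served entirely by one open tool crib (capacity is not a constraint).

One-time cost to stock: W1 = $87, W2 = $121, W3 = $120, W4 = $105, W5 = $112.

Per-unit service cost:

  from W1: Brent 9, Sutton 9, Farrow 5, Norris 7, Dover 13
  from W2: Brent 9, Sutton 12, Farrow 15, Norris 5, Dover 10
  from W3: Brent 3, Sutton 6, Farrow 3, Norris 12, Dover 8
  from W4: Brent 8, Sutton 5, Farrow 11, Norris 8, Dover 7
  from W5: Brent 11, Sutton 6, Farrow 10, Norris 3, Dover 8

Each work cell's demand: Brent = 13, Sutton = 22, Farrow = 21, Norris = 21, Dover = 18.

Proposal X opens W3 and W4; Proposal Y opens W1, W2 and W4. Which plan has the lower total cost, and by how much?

Proposal X: {W3, W4}: Brent→W3 3·13=39, Sutton→W4 5·22=110, Farrow→W3 3·21=63, Norris→W4 8·21=168, Dover→W4 7·18=126. Service 506; fixed 225; total 731.
Proposal Y: {W1, W2, W4}: Brent→W4 8·13=104, Sutton→W4 5·22=110, Farrow→W1 5·21=105, Norris→W2 5·21=105, Dover→W4 7·18=126. Service 550; fixed 313; total 863.
Difference: |731 − 863| = 132.

Proposal X is cheaper by 132.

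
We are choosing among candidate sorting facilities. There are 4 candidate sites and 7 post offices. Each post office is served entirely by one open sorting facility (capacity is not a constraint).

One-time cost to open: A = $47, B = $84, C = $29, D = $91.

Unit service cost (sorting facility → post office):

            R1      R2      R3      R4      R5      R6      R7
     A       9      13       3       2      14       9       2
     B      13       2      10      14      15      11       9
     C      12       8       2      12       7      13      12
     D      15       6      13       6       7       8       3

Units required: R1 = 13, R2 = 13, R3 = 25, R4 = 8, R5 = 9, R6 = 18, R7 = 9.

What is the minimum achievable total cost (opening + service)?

Minimum total cost: 606

For any fixed open set, each post office goes to its cheapest open site; total = fixed + service.
{A, C}: R1→A 9·13=117, R2→C 8·13=104, R3→C 2·25=50, R4→A 2·8=16, R5→C 7·9=63, R6→A 9·18=162, R7→A 2·9=18. Service 530; fixed 76; total 606.
{A, B, C}: service 452 + fixed 160 = 612
{A, D}: R1→A 9·13=117, R2→D 6·13=78, R3→A 3·25=75, R4→A 2·8=16, R5→D 7·9=63, R6→D 8·18=144, R7→A 2·9=18. Service 511; fixed 138; total 649.
{A, B, C, D}: service 434 + fixed 251 = 685
No other subset beats 606.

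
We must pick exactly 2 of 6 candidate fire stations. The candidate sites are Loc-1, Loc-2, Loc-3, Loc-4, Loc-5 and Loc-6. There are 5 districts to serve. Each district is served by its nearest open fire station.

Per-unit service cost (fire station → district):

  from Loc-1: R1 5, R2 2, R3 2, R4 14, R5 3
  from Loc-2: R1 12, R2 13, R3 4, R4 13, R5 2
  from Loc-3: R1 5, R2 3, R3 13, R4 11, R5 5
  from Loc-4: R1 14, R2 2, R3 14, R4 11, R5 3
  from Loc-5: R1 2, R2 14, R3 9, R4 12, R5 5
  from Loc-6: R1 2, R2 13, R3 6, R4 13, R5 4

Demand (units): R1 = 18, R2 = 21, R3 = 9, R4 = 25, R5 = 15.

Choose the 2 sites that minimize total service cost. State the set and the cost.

Choose Loc-1 and Loc-5; total service cost 441.

With exactly 2 open, each district uses its cheapest among the chosen.
{Loc-1, Loc-5}: R1→Loc-5 2·18=36, R2→Loc-1 2·21=42, R3→Loc-1 2·9=18, R4→Loc-5 12·25=300, R5→Loc-1 3·15=45. Service cost 441.
{Loc-4, Loc-6}: service cost 452
{Loc-1, Loc-6}: service cost 466
Among all 15 size-2 choices, {Loc-1, Loc-5} is lowest.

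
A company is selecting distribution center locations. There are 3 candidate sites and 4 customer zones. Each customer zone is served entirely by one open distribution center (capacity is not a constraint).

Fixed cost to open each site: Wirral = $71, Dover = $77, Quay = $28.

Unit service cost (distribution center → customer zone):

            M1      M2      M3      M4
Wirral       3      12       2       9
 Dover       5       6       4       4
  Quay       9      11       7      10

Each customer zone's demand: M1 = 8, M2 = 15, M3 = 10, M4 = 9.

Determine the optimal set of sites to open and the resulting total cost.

For any fixed open set, each customer zone goes to its cheapest open site; total = fixed + service.
{Dover}: M1→Dover 5·8=40, M2→Dover 6·15=90, M3→Dover 4·10=40, M4→Dover 4·9=36. Service 206; fixed 77; total 283.
{Dover, Quay}: M1→Dover 5·8=40, M2→Dover 6·15=90, M3→Dover 4·10=40, M4→Dover 4·9=36. Service 206; fixed 105; total 311.
{Wirral, Dover}: service 170 + fixed 148 = 318
{Wirral, Dover, Quay}: service 170 + fixed 176 = 346
No other subset beats 283.

Open Dover only; minimum total cost 283.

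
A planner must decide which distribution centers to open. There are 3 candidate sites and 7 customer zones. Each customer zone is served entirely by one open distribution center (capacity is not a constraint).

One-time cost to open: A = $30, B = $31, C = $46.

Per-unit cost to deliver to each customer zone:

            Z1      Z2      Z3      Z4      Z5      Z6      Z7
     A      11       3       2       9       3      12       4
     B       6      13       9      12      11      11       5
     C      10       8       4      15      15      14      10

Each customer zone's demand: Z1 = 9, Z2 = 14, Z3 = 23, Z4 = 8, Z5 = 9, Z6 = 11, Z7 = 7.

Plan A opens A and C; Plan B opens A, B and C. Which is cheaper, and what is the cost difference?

Plan A: {A, C}: Z1→C 10·9=90, Z2→A 3·14=42, Z3→A 2·23=46, Z4→A 9·8=72, Z5→A 3·9=27, Z6→A 12·11=132, Z7→A 4·7=28. Service 437; fixed 76; total 513.
Plan B: {A, B, C}: Z1→B 6·9=54, Z2→A 3·14=42, Z3→A 2·23=46, Z4→A 9·8=72, Z5→A 3·9=27, Z6→B 11·11=121, Z7→A 4·7=28. Service 390; fixed 107; total 497.
Difference: |513 − 497| = 16.

Plan B is cheaper by 16.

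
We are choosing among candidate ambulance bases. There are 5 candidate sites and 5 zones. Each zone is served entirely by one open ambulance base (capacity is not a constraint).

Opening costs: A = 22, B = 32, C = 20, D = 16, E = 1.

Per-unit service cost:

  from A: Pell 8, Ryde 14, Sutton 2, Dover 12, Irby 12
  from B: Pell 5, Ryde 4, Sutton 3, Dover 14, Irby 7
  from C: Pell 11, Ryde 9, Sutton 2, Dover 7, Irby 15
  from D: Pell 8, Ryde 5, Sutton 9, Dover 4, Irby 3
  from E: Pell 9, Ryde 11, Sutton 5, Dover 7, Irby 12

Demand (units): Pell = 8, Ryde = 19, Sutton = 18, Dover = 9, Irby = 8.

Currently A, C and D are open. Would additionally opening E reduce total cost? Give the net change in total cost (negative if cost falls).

No — net change +1 (cost rises by 1).

Current service cost with {A, C, D}: 255.
Adding E: each zone re-picks its cheapest; new service cost 255, saving 0.
Extra fixed cost: 1. Net change = 1 − 0 = 1.
(Totals: 313 → 314.)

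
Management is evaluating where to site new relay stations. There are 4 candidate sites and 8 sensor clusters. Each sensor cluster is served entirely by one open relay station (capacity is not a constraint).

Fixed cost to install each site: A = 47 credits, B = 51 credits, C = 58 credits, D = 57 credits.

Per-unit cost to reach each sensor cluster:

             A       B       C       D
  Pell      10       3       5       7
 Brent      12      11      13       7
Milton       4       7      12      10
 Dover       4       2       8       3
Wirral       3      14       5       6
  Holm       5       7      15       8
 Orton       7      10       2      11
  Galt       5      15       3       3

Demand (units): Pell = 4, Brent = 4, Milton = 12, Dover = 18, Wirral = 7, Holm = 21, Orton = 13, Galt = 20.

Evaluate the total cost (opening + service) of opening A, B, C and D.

Total cost: 549

Each sensor cluster is assigned to its cheapest site among the open ones.
{A, B, C, D}: Pell→B 3·4=12, Brent→D 7·4=28, Milton→A 4·12=48, Dover→B 2·18=36, Wirral→A 3·7=21, Holm→A 5·21=105, Orton→C 2·13=26, Galt→C 3·20=60. Service 336; fixed 213; total 549.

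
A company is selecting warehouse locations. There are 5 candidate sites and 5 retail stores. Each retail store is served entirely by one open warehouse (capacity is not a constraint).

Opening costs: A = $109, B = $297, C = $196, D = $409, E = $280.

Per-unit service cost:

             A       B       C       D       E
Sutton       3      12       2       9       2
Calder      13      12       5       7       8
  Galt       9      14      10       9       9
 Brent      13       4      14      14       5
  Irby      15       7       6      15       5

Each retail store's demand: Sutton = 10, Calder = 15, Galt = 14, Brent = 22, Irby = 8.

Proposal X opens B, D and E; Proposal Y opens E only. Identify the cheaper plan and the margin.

Proposal Y is cheaper by 669.

Proposal X: {B, D, E}: Sutton→E 2·10=20, Calder→D 7·15=105, Galt→D 9·14=126, Brent→B 4·22=88, Irby→E 5·8=40. Service 379; fixed 986; total 1365.
Proposal Y: {E}: Sutton→E 2·10=20, Calder→E 8·15=120, Galt→E 9·14=126, Brent→E 5·22=110, Irby→E 5·8=40. Service 416; fixed 280; total 696.
Difference: |1365 − 696| = 669.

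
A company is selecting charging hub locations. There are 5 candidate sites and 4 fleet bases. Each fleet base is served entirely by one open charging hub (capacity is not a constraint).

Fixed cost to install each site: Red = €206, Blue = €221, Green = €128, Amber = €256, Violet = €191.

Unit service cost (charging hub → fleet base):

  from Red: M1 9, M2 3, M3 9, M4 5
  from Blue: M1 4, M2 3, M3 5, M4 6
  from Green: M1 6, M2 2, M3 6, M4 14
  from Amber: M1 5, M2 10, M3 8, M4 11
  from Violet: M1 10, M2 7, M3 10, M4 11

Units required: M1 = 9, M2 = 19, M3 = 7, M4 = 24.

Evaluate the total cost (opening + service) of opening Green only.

Total cost: 598

Each fleet base is assigned to its cheapest site among the open ones.
{Green}: M1→Green 6·9=54, M2→Green 2·19=38, M3→Green 6·7=42, M4→Green 14·24=336. Service 470; fixed 128; total 598.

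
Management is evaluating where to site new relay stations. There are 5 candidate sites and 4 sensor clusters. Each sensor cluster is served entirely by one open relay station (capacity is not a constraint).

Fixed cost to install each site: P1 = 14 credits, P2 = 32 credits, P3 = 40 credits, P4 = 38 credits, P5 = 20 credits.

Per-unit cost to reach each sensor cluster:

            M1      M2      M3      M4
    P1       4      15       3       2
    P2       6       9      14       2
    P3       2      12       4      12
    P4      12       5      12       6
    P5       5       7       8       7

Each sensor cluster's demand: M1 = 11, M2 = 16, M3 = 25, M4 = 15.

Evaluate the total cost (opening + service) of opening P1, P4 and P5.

Total cost: 301

Each sensor cluster is assigned to its cheapest site among the open ones.
{P1, P4, P5}: M1→P1 4·11=44, M2→P4 5·16=80, M3→P1 3·25=75, M4→P1 2·15=30. Service 229; fixed 72; total 301.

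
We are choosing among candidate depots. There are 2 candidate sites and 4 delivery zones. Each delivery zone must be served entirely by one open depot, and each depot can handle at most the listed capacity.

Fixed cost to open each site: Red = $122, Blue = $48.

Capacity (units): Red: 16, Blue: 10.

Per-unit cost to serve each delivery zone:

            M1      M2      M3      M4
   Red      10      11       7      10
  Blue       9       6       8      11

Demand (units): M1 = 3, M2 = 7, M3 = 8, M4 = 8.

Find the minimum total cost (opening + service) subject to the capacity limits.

Open {Red, Blue}: M1→Blue 9·3=27, M2→Blue 6·7=42, M3→Red 7·8=56, M4→Red 10·8=80.
Loads: Red carries 16/16, Blue carries 10/10. Service 205; fixed 170; total 375.

Minimum total cost: 375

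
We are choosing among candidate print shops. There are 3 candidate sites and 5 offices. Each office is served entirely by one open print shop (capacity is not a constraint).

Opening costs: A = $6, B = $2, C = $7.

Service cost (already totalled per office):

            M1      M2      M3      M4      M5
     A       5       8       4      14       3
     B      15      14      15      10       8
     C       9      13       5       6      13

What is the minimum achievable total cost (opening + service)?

Minimum total cost: 38

For any fixed open set, each office goes to its cheapest open site; total = fixed + service.
{A, B}: M1→A 5, M2→A 8, M3→A 4, M4→B 10, M5→A 3. Service 30; fixed 8; total 38.
{A, C}: M1→A 5, M2→A 8, M3→A 4, M4→C 6, M5→A 3. Service 26; fixed 13; total 39.
{A}: service 34 + fixed 6 = 40
{A, B, C}: M1→A 5, M2→A 8, M3→A 4, M4→C 6, M5→A 3. Service 26; fixed 15; total 41.
No other subset beats 38.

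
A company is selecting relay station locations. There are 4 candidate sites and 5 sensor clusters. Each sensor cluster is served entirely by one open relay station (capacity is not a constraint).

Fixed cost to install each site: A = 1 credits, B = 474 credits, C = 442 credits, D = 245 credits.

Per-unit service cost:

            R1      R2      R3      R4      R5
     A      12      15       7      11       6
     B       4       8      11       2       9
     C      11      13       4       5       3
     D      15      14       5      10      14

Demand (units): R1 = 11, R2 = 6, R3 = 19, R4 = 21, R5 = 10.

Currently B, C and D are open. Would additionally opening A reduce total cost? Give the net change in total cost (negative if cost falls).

Current service cost with {B, C, D}: 240.
Adding A: each sensor cluster re-picks its cheapest; new service cost 240, saving 0.
Extra fixed cost: 1. Net change = 1 − 0 = 1.
(Totals: 1401 → 1402.)

No — net change +1 (cost rises by 1).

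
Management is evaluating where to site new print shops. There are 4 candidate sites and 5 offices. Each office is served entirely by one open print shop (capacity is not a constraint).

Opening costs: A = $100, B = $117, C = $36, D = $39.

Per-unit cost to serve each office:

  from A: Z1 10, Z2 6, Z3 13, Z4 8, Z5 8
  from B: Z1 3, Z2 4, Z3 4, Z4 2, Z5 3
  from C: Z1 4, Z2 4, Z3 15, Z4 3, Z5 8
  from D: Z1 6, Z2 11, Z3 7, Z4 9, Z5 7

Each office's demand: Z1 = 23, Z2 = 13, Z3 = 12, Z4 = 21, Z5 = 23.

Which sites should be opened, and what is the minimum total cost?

For any fixed open set, each office goes to its cheapest open site; total = fixed + service.
{B}: Z1→B 3·23=69, Z2→B 4·13=52, Z3→B 4·12=48, Z4→B 2·21=42, Z5→B 3·23=69. Service 280; fixed 117; total 397.
{B, C}: Z1→B 3·23=69, Z2→B 4·13=52, Z3→B 4·12=48, Z4→B 2·21=42, Z5→B 3·23=69. Service 280; fixed 153; total 433.
{B, D}: Z1→B 3·23=69, Z2→B 4·13=52, Z3→B 4·12=48, Z4→B 2·21=42, Z5→B 3·23=69. Service 280; fixed 156; total 436.
{A, B, C, D}: service 280 + fixed 292 = 572
(All 15 nonempty subsets were checked; B only is lowest.)

Open B only; minimum total cost 397.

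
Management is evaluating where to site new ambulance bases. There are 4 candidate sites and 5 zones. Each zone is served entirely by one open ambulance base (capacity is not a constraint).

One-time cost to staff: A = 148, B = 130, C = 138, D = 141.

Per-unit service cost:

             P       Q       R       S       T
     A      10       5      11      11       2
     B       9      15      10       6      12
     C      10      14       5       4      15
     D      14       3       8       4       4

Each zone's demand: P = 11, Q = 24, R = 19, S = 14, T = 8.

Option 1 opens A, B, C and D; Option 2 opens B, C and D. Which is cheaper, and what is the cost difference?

Option 1: {A, B, C, D}: P→B 9·11=99, Q→D 3·24=72, R→C 5·19=95, S→C 4·14=56, T→A 2·8=16. Service 338; fixed 557; total 895.
Option 2: {B, C, D}: P→B 9·11=99, Q→D 3·24=72, R→C 5·19=95, S→C 4·14=56, T→D 4·8=32. Service 354; fixed 409; total 763.
Difference: |895 − 763| = 132.

Option 2 is cheaper by 132.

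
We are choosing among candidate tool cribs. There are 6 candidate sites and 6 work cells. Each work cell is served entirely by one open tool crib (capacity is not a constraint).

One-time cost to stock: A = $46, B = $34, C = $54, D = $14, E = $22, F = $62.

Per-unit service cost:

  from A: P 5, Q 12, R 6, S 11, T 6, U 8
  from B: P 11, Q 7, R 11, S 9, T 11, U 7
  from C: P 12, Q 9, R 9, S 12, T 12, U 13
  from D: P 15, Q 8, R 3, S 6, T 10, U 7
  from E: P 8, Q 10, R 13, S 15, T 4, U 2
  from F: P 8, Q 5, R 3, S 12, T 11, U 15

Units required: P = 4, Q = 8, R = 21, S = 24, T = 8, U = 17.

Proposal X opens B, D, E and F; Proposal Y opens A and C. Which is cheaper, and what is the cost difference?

Proposal X is cheaper by 289.

Proposal X: {B, D, E, F}: P→E 8·4=32, Q→F 5·8=40, R→D 3·21=63, S→D 6·24=144, T→E 4·8=32, U→E 2·17=34. Service 345; fixed 132; total 477.
Proposal Y: {A, C}: P→A 5·4=20, Q→C 9·8=72, R→A 6·21=126, S→A 11·24=264, T→A 6·8=48, U→A 8·17=136. Service 666; fixed 100; total 766.
Difference: |477 − 766| = 289.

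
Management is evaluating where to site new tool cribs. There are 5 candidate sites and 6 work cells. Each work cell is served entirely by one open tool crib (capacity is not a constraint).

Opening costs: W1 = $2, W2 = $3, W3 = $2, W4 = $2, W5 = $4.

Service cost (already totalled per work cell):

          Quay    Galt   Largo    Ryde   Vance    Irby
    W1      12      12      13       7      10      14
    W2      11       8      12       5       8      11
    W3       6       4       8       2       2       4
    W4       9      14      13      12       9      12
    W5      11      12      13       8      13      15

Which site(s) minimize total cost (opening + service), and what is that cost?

Open W3 only; minimum total cost 28.

For any fixed open set, each work cell goes to its cheapest open site; total = fixed + service.
{W3}: Quay→W3 6, Galt→W3 4, Largo→W3 8, Ryde→W3 2, Vance→W3 2, Irby→W3 4. Service 26; fixed 2; total 28.
{W1, W3}: Quay→W3 6, Galt→W3 4, Largo→W3 8, Ryde→W3 2, Vance→W3 2, Irby→W3 4. Service 26; fixed 4; total 30.
{W3, W4}: service 26 + fixed 4 = 30
{W1, W2, W3, W4, W5}: service 26 + fixed 13 = 39
No other subset beats 28.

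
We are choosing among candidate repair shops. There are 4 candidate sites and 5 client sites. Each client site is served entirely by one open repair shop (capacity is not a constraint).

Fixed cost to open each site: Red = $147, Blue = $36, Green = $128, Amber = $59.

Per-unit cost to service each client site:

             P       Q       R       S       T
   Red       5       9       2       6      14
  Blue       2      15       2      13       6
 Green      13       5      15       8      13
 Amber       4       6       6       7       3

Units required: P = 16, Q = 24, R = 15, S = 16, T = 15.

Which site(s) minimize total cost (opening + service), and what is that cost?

For any fixed open set, each client site goes to its cheapest open site; total = fixed + service.
{Blue, Amber}: P→Blue 2·16=32, Q→Amber 6·24=144, R→Blue 2·15=30, S→Amber 7·16=112, T→Amber 3·15=45. Service 363; fixed 95; total 458.
{Amber}: service 455 + fixed 59 = 514
{Blue, Green, Amber}: service 339 + fixed 223 = 562
{Red, Blue, Green, Amber}: service 323 + fixed 370 = 693
(All 15 nonempty subsets were checked; Blue and Amber is lowest.)

Open Blue and Amber; minimum total cost 458.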